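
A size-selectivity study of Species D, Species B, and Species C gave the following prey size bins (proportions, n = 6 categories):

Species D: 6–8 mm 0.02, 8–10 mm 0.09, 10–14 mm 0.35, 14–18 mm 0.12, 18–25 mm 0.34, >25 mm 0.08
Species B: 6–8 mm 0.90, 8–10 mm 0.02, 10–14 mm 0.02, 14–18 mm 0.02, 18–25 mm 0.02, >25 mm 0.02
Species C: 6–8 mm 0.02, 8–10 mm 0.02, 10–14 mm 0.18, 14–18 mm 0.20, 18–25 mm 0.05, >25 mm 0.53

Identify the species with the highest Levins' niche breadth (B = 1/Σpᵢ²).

Species D

Σp_Dᵢ² = 0.02² + 0.09² + 0.35² + 0.12² + 0.34² + 0.08² = 0.0004 + 0.0081 + 0.1225 + 0.0144 + 0.1156 + 0.0064 = 0.2674
B_D = 1 / 0.2674 = 3.7397
Σp_Bᵢ² = 0.90² + 0.02² + 0.02² + 0.02² + 0.02² + 0.02² = 0.8100 + 0.0004 + 0.0004 + 0.0004 + 0.0004 + 0.0004 = 0.8120
B_B = 1 / 0.8120 = 1.2315
Σp_Cᵢ² = 0.02² + 0.02² + 0.18² + 0.20² + 0.05² + 0.53² = 0.0004 + 0.0004 + 0.0324 + 0.0400 + 0.0025 + 0.2809 = 0.3566
B_C = 1 / 0.3566 = 2.8043
Highest B → broadest niche (most generalist): Species D (B = 3.74).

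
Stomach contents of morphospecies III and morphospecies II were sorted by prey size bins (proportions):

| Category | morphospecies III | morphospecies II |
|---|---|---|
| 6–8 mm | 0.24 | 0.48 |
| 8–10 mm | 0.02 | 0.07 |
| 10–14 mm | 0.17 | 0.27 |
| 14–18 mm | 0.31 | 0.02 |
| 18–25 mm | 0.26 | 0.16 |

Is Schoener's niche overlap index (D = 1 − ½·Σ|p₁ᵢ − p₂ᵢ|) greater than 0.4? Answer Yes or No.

Σ|p₁ᵢ − p₂ᵢ| = 0.24 + 0.05 + 0.10 + 0.29 + 0.10 = 0.78
D = 1 − ½ × 0.78 = 1 − 0.390 = 0.6100
D = 0.6100 > 0.4 → Yes.

Yes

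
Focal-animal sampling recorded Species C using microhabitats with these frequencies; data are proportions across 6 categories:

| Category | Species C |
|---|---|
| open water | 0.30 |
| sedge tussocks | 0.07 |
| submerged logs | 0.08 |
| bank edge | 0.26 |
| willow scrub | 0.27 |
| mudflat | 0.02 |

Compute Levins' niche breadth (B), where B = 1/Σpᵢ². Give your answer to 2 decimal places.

Σpᵢ² = 0.30² + 0.07² + 0.08² + 0.26² + 0.27² + 0.02² = 0.0900 + 0.0049 + 0.0064 + 0.0676 + 0.0729 + 0.0004 = 0.2422
B = 1 / 0.2422 = 4.1288

4.13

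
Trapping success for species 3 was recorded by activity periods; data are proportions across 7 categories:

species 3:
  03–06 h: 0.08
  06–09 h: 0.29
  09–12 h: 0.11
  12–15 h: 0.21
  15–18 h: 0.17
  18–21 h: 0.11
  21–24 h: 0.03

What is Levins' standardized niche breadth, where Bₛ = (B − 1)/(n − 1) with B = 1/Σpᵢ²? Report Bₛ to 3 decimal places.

0.717

Σpᵢ² = 0.08² + 0.29² + 0.11² + 0.21² + 0.17² + 0.11² + 0.03² = 0.0064 + 0.0841 + 0.0121 + 0.0441 + 0.0289 + 0.0121 + 0.0009 = 0.1886
B = 1 / 0.1886 = 5.30223
Bₛ = (B − 1)/(n − 1) = (5.30223 − 1)/(7 − 1) = 4.30223/6 = 0.71704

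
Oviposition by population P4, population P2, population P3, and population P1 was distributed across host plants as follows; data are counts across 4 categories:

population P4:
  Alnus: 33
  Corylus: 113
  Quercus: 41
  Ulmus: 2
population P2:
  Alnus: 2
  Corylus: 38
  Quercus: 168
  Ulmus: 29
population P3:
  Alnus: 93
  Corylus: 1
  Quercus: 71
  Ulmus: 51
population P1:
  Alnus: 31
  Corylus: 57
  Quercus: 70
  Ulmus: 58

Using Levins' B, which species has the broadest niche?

Proportions for population P4 (n=189): 33/189=0.1746, 113/189=0.5979, 41/189=0.2169, 2/189=0.0106
Proportions for population P2 (n=237): 2/237=0.0084, 38/237=0.1603, 168/237=0.7089, 29/237=0.1224
Proportions for population P3 (n=216): 93/216=0.4306, 1/216=0.0046, 71/216=0.3287, 51/216=0.2361
Proportions for population P1 (n=216): 31/216=0.1435, 57/216=0.2639, 70/216=0.3241, 58/216=0.2685
Σp_P4ᵢ² = 0.1746² + 0.5979² + 0.2169² + 0.0106² = 0.030485 + 0.357484 + 0.047046 + 0.000112 = 0.435127
B_P4 = 1 / 0.435127 = 2.2982
Σp_P2ᵢ² = 0.0084² + 0.1603² + 0.7089² + 0.1224² = 0.000071 + 0.025696 + 0.502539 + 0.014982 = 0.543288
B_P2 = 1 / 0.543288 = 1.8406
Σp_P3ᵢ² = 0.4306² + 0.0046² + 0.3287² + 0.2361² = 0.185416 + 0.000021 + 0.108044 + 0.055743 = 0.349224
B_P3 = 1 / 0.349224 = 2.8635
Σp_P1ᵢ² = 0.1435² + 0.2639² + 0.3241² + 0.2685² = 0.020592 + 0.069643 + 0.105041 + 0.072092 = 0.267368
B_P1 = 1 / 0.267368 = 3.7402
Highest B → broadest niche (most generalist): population P1 (B = 3.74).

population P1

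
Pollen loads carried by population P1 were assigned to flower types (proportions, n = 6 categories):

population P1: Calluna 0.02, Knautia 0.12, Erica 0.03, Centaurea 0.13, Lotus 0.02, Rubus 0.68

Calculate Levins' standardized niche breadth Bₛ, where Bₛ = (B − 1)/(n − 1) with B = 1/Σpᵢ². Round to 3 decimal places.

0.204

Σpᵢ² = 0.02² + 0.12² + 0.03² + 0.13² + 0.02² + 0.68² = 0.0004 + 0.0144 + 0.0009 + 0.0169 + 0.0004 + 0.4624 = 0.4954
B = 1 / 0.4954 = 2.01857
Bₛ = (B − 1)/(n − 1) = (2.01857 − 1)/(6 − 1) = 1.01857/5 = 0.20371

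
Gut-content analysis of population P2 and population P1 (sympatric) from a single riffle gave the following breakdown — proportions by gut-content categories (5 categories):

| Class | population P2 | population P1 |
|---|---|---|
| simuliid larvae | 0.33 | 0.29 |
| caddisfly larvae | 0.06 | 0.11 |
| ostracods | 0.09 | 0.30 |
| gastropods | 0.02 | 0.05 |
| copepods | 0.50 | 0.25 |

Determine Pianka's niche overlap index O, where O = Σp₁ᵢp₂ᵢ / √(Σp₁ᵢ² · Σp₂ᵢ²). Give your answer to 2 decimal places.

0.84

Σ p₁ᵢp₂ᵢ = 0.0957 + 0.0066 + 0.0270 + 0.0010 + 0.1250 = 0.2553
Σp_1ᵢ² = 0.33² + 0.06² + 0.09² + 0.02² + 0.50² = 0.1089 + 0.0036 + 0.0081 + 0.0004 + 0.2500 = 0.3710
Σp_2ᵢ² = 0.29² + 0.11² + 0.30² + 0.05² + 0.25² = 0.0841 + 0.0121 + 0.0900 + 0.0025 + 0.0625 = 0.2512
O = 0.2553 / √(0.3710 × 0.2512) = 0.2553 / 0.30528 = 0.8363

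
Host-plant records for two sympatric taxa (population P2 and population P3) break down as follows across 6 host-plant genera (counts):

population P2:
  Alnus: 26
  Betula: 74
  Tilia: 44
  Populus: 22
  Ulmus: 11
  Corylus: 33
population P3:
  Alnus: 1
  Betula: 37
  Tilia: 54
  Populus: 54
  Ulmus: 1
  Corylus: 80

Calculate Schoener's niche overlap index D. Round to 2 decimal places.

Proportions for population P2 (n=210): 26/210=0.1238, 74/210=0.3524, 44/210=0.2095, 22/210=0.1048, 11/210=0.0524, 33/210=0.1571
Proportions for population P3 (n=227): 1/227=0.0044, 37/227=0.1630, 54/227=0.2379, 54/227=0.2379, 1/227=0.0044, 80/227=0.3524
Σ|p₁ᵢ − p₂ᵢ| = 0.1194 + 0.1894 + 0.0284 + 0.1331 + 0.0480 + 0.1953 = 0.7136
D = 1 − ½ × 0.7136 = 1 − 0.35680 = 0.64320

0.64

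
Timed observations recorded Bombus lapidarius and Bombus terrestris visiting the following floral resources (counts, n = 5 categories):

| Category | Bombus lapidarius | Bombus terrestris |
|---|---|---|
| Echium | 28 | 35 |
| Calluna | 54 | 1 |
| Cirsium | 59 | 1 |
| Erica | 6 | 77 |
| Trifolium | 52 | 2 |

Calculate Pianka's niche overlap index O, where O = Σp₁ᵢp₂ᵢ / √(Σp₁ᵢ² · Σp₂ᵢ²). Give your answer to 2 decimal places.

0.20

Proportions for Bombus lapidarius (n=199): 28/199=0.1407, 54/199=0.2714, 59/199=0.2965, 6/199=0.0302, 52/199=0.2613
Proportions for Bombus terrestris (n=116): 35/116=0.3017, 1/116=0.0086, 1/116=0.0086, 77/116=0.6638, 2/116=0.0172
Σ p₁ᵢp₂ᵢ = 0.042449 + 0.002334 + 0.002550 + 0.020047 + 0.004494 = 0.071874
Σp_1ᵢ² = 0.1407² + 0.2714² + 0.2965² + 0.0302² + 0.2613² = 0.019796 + 0.073658 + 0.087912 + 0.000912 + 0.068278 = 0.250556
Σp_2ᵢ² = 0.3017² + 0.0086² + 0.0086² + 0.6638² + 0.0172² = 0.091023 + 0.000074 + 0.000074 + 0.440630 + 0.000296 = 0.532097
O = 0.071874 / √(0.250556 × 0.532097) = 0.071874 / 0.3651302 = 0.1968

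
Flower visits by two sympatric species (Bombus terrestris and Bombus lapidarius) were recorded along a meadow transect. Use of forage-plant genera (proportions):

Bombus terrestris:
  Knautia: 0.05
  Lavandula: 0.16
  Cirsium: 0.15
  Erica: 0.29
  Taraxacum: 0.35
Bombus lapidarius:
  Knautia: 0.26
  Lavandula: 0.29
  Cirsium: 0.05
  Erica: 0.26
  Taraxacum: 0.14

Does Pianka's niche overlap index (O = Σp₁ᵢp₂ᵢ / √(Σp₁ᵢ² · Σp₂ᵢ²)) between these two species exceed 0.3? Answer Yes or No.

Yes

Σ p₁ᵢp₂ᵢ = 0.0130 + 0.0464 + 0.0075 + 0.0754 + 0.0490 = 0.1913
Σp_1ᵢ² = 0.05² + 0.16² + 0.15² + 0.29² + 0.35² = 0.0025 + 0.0256 + 0.0225 + 0.0841 + 0.1225 = 0.2572
Σp_2ᵢ² = 0.26² + 0.29² + 0.05² + 0.26² + 0.14² = 0.0676 + 0.0841 + 0.0025 + 0.0676 + 0.0196 = 0.2414
O = 0.1913 / √(0.2572 × 0.2414) = 0.1913 / 0.24917 = 0.7677
O = 0.7677 > 0.3 → Yes.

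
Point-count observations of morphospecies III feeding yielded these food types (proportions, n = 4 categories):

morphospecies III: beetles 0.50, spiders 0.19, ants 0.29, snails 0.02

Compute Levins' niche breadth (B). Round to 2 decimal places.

Σpᵢ² = 0.50² + 0.19² + 0.29² + 0.02² = 0.2500 + 0.0361 + 0.0841 + 0.0004 = 0.3706
B = 1 / 0.3706 = 2.6983

2.70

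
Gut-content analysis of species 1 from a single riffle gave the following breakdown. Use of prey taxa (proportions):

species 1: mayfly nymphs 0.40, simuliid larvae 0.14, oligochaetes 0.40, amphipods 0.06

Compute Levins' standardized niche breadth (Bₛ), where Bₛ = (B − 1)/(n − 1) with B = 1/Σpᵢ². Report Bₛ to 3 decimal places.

Σpᵢ² = 0.40² + 0.14² + 0.40² + 0.06² = 0.1600 + 0.0196 + 0.1600 + 0.0036 = 0.3432
B = 1 / 0.3432 = 2.91375
Bₛ = (B − 1)/(n − 1) = (2.91375 − 1)/(4 − 1) = 1.91375/3 = 0.63792

0.638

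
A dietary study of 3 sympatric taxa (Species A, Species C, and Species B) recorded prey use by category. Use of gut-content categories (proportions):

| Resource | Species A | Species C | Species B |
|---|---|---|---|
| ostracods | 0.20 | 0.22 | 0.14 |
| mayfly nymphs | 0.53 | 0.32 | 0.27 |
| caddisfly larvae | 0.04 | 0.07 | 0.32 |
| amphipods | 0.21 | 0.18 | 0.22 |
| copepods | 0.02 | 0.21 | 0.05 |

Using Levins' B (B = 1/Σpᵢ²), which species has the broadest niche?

Species C

Σp_Aᵢ² = 0.20² + 0.53² + 0.04² + 0.21² + 0.02² = 0.0400 + 0.2809 + 0.0016 + 0.0441 + 0.0004 = 0.3670
B_A = 1 / 0.3670 = 2.7248
Σp_Cᵢ² = 0.22² + 0.32² + 0.07² + 0.18² + 0.21² = 0.0484 + 0.1024 + 0.0049 + 0.0324 + 0.0441 = 0.2322
B_C = 1 / 0.2322 = 4.3066
Σp_Bᵢ² = 0.14² + 0.27² + 0.32² + 0.22² + 0.05² = 0.0196 + 0.0729 + 0.1024 + 0.0484 + 0.0025 = 0.2458
B_B = 1 / 0.2458 = 4.0683
Highest B → broadest niche (most generalist): Species C (B = 4.31).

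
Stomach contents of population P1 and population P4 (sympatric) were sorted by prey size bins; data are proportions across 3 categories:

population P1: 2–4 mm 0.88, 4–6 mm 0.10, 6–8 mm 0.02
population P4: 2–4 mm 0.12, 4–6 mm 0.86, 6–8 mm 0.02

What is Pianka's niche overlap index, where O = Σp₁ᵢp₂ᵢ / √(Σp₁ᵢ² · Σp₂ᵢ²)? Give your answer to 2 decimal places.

0.25

Σ p₁ᵢp₂ᵢ = 0.1056 + 0.0860 + 0.0004 = 0.1920
Σp_1ᵢ² = 0.88² + 0.10² + 0.02² = 0.7744 + 0.0100 + 0.0004 = 0.7848
Σp_2ᵢ² = 0.12² + 0.86² + 0.02² = 0.0144 + 0.7396 + 0.0004 = 0.7544
O = 0.1920 / √(0.7848 × 0.7544) = 0.1920 / 0.76945 = 0.2495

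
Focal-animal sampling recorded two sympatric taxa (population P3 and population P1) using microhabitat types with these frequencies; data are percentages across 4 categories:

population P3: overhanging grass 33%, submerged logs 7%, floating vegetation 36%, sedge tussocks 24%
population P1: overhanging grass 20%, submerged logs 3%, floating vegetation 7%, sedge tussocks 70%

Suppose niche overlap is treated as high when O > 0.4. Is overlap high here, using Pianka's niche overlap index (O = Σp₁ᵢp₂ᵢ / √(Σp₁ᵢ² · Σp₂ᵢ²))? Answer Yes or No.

Yes

Convert percentages to proportions (divide by 100).
Σ p₁ᵢp₂ᵢ = 0.0660 + 0.0021 + 0.0252 + 0.1680 = 0.2613
Σp_1ᵢ² = 0.33² + 0.07² + 0.36² + 0.24² = 0.1089 + 0.0049 + 0.1296 + 0.0576 = 0.3010
Σp_2ᵢ² = 0.20² + 0.03² + 0.07² + 0.70² = 0.0400 + 0.0009 + 0.0049 + 0.4900 = 0.5358
O = 0.2613 / √(0.3010 × 0.5358) = 0.2613 / 0.40159 = 0.6507
O = 0.6507 > 0.4 → Yes.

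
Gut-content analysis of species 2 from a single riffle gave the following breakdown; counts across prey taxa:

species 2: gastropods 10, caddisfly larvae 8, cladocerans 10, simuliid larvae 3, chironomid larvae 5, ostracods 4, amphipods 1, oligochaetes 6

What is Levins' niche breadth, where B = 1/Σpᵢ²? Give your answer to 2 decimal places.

6.29

Proportions for species 2 (n=47): 10/47=0.2128, 8/47=0.1702, 10/47=0.2128, 3/47=0.0638, 5/47=0.1064, 4/47=0.0851, 1/47=0.0213, 6/47=0.1277
Σpᵢ² = 0.2128² + 0.1702² + 0.2128² + 0.0638² + 0.1064² + 0.0851² + 0.0213² + 0.1277² = 0.045284 + 0.028968 + 0.045284 + 0.004070 + 0.011321 + 0.007242 + 0.000454 + 0.016307 = 0.158930
B = 1 / 0.158930 = 6.2921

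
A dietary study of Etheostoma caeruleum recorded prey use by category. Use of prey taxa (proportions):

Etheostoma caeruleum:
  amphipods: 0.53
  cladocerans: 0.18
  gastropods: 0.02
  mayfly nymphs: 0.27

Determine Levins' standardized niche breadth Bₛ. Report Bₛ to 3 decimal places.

Σpᵢ² = 0.53² + 0.18² + 0.02² + 0.27² = 0.2809 + 0.0324 + 0.0004 + 0.0729 = 0.3866
B = 1 / 0.3866 = 2.58665
Bₛ = (B − 1)/(n − 1) = (2.58665 − 1)/(4 − 1) = 1.58665/3 = 0.52888

0.529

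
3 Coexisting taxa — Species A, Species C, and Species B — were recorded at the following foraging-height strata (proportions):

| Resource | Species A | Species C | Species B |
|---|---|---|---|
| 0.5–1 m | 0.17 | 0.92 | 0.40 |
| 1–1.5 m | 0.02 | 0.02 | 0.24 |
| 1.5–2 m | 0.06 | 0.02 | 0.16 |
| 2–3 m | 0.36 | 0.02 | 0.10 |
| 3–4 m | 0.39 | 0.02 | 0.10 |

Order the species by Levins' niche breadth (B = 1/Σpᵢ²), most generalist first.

Σp_Aᵢ² = 0.17² + 0.02² + 0.06² + 0.36² + 0.39² = 0.0289 + 0.0004 + 0.0036 + 0.1296 + 0.1521 = 0.3146
B_A = 1 / 0.3146 = 3.1786
Σp_Cᵢ² = 0.92² + 0.02² + 0.02² + 0.02² + 0.02² = 0.8464 + 0.0004 + 0.0004 + 0.0004 + 0.0004 = 0.8480
B_C = 1 / 0.8480 = 1.1792
Σp_Bᵢ² = 0.40² + 0.24² + 0.16² + 0.10² + 0.10² = 0.1600 + 0.0576 + 0.0256 + 0.0100 + 0.0100 = 0.2632
B_B = 1 / 0.2632 = 3.7994
Ranking by B (broadest → narrowest): Species B (3.80) > Species A (3.18) > Species C (1.18)

Species B > Species A > Species C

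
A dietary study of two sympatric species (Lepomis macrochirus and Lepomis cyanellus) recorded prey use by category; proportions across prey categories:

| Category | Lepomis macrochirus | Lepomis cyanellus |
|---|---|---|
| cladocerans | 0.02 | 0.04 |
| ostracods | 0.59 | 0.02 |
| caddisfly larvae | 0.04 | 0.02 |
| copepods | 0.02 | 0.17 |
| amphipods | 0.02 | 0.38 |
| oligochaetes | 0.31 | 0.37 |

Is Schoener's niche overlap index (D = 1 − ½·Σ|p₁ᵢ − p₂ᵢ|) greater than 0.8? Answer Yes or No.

No

Σ|p₁ᵢ − p₂ᵢ| = 0.02 + 0.57 + 0.02 + 0.15 + 0.36 + 0.06 = 1.18
D = 1 − ½ × 1.18 = 1 − 0.590 = 0.4100
D = 0.4100 < 0.8 → No.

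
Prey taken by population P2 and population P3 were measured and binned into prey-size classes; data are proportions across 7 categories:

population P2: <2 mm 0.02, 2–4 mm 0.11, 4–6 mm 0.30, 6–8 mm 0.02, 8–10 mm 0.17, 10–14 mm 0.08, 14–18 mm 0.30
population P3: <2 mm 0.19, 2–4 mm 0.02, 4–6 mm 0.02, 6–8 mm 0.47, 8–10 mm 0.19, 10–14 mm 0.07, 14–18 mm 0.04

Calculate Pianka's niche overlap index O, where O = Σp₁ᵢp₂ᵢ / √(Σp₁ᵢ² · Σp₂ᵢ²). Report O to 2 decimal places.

Σ p₁ᵢp₂ᵢ = 0.0038 + 0.0022 + 0.0060 + 0.0094 + 0.0323 + 0.0056 + 0.0120 = 0.0713
Σp_1ᵢ² = 0.02² + 0.11² + 0.30² + 0.02² + 0.17² + 0.08² + 0.30² = 0.0004 + 0.0121 + 0.0900 + 0.0004 + 0.0289 + 0.0064 + 0.0900 = 0.2282
Σp_2ᵢ² = 0.19² + 0.02² + 0.02² + 0.47² + 0.19² + 0.07² + 0.04² = 0.0361 + 0.0004 + 0.0004 + 0.2209 + 0.0361 + 0.0049 + 0.0016 = 0.3004
O = 0.0713 / √(0.2282 × 0.3004) = 0.0713 / 0.26182 = 0.2723

0.27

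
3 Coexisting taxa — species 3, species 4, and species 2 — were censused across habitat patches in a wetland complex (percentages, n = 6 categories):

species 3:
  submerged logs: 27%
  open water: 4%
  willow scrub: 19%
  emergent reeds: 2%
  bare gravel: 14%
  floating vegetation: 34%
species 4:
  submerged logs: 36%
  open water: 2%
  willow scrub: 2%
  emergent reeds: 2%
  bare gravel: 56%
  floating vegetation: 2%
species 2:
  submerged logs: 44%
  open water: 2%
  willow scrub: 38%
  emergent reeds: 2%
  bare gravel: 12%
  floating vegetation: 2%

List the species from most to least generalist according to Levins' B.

species 3 > species 2 > species 4

Convert percentages to proportions (divide by 100).
Σp_3ᵢ² = 0.27² + 0.04² + 0.19² + 0.02² + 0.14² + 0.34² = 0.0729 + 0.0016 + 0.0361 + 0.0004 + 0.0196 + 0.1156 = 0.2462
B_3 = 1 / 0.2462 = 4.0617
Σp_4ᵢ² = 0.36² + 0.02² + 0.02² + 0.02² + 0.56² + 0.02² = 0.1296 + 0.0004 + 0.0004 + 0.0004 + 0.3136 + 0.0004 = 0.4448
B_4 = 1 / 0.4448 = 2.2482
Σp_2ᵢ² = 0.44² + 0.02² + 0.38² + 0.02² + 0.12² + 0.02² = 0.1936 + 0.0004 + 0.1444 + 0.0004 + 0.0144 + 0.0004 = 0.3536
B_2 = 1 / 0.3536 = 2.8281
Ranking by B (broadest → narrowest): species 3 (4.06) > species 2 (2.83) > species 4 (2.25)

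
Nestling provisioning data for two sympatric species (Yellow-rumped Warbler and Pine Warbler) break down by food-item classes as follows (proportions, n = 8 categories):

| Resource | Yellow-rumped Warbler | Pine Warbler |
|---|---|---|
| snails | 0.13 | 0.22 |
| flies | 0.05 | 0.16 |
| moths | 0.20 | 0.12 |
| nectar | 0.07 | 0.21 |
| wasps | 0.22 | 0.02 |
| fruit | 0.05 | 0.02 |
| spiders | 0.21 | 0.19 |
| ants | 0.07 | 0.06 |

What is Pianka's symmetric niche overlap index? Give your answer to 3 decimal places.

0.740

Σ p₁ᵢp₂ᵢ = 0.0286 + 0.0080 + 0.0240 + 0.0147 + 0.0044 + 0.0010 + 0.0399 + 0.0042 = 0.1248
Σp_1ᵢ² = 0.13² + 0.05² + 0.20² + 0.07² + 0.22² + 0.05² + 0.21² + 0.07² = 0.0169 + 0.0025 + 0.0400 + 0.0049 + 0.0484 + 0.0025 + 0.0441 + 0.0049 = 0.1642
Σp_2ᵢ² = 0.22² + 0.16² + 0.12² + 0.21² + 0.02² + 0.02² + 0.19² + 0.06² = 0.0484 + 0.0256 + 0.0144 + 0.0441 + 0.0004 + 0.0004 + 0.0361 + 0.0036 = 0.1730
O = 0.1248 / √(0.1642 × 0.1730) = 0.1248 / 0.168543 = 0.74046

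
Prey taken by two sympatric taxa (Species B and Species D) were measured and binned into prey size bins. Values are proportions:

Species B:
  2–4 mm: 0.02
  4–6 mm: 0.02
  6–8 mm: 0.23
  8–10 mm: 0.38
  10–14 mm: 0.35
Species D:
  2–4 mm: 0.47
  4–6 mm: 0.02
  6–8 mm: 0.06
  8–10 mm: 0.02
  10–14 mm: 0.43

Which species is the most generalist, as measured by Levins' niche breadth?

Σp_Bᵢ² = 0.02² + 0.02² + 0.23² + 0.38² + 0.35² = 0.0004 + 0.0004 + 0.0529 + 0.1444 + 0.1225 = 0.3206
B_B = 1 / 0.3206 = 3.1192
Σp_Dᵢ² = 0.47² + 0.02² + 0.06² + 0.02² + 0.43² = 0.2209 + 0.0004 + 0.0036 + 0.0004 + 0.1849 = 0.4102
B_D = 1 / 0.4102 = 2.4378
Highest B → broadest niche (most generalist): Species B (B = 3.12).

Species B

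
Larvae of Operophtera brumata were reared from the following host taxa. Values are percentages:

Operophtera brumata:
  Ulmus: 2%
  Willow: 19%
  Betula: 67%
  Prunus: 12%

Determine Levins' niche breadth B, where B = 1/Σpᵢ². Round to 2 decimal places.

Convert percentages to proportions (divide by 100).
Σpᵢ² = 0.02² + 0.19² + 0.67² + 0.12² = 0.0004 + 0.0361 + 0.4489 + 0.0144 = 0.4998
B = 1 / 0.4998 = 2.0008

2.00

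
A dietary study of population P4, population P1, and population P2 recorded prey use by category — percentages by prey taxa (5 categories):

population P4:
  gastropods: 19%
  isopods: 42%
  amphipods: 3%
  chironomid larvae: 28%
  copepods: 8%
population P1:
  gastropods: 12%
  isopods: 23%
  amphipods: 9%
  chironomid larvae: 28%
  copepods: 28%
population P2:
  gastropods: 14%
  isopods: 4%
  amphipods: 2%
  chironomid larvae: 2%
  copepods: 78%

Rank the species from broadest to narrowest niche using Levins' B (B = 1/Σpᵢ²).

Convert percentages to proportions (divide by 100).
Σp_P4ᵢ² = 0.19² + 0.42² + 0.03² + 0.28² + 0.08² = 0.0361 + 0.1764 + 0.0009 + 0.0784 + 0.0064 = 0.2982
B_P4 = 1 / 0.2982 = 3.3535
Σp_P1ᵢ² = 0.12² + 0.23² + 0.09² + 0.28² + 0.28² = 0.0144 + 0.0529 + 0.0081 + 0.0784 + 0.0784 = 0.2322
B_P1 = 1 / 0.2322 = 4.3066
Σp_P2ᵢ² = 0.14² + 0.04² + 0.02² + 0.02² + 0.78² = 0.0196 + 0.0016 + 0.0004 + 0.0004 + 0.6084 = 0.6304
B_P2 = 1 / 0.6304 = 1.5863
Ranking by B (broadest → narrowest): population P1 (4.31) > population P4 (3.35) > population P2 (1.59)

population P1 > population P4 > population P2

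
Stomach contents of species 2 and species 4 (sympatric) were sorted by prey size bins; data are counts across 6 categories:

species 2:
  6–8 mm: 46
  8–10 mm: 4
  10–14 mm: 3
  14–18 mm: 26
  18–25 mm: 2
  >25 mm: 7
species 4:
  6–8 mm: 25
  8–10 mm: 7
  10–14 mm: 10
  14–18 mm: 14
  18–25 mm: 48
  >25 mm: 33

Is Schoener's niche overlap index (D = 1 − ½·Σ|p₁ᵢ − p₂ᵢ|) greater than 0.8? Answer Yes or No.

Proportions for species 2 (n=88): 46/88=0.5227, 4/88=0.0455, 3/88=0.0341, 26/88=0.2955, 2/88=0.0227, 7/88=0.0795
Proportions for species 4 (n=137): 25/137=0.1825, 7/137=0.0511, 10/137=0.0730, 14/137=0.1022, 48/137=0.3504, 33/137=0.2409
Σ|p₁ᵢ − p₂ᵢ| = 0.3402 + 0.0056 + 0.0389 + 0.1933 + 0.3277 + 0.1614 = 1.0671
D = 1 − ½ × 1.0671 = 1 − 0.53355 = 0.46645
D = 0.46645 < 0.8 → No.

No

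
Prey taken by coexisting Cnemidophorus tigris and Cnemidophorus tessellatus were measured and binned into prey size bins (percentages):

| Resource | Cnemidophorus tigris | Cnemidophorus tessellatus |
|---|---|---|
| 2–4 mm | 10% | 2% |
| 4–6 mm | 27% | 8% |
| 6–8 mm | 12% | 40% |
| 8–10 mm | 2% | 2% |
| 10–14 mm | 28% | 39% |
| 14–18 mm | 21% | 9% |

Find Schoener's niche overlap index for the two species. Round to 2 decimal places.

Convert percentages to proportions (divide by 100).
Σ|p₁ᵢ − p₂ᵢ| = 0.08 + 0.19 + 0.28 + 0.00 + 0.11 + 0.12 = 0.78
D = 1 − ½ × 0.78 = 1 − 0.390 = 0.6100

0.61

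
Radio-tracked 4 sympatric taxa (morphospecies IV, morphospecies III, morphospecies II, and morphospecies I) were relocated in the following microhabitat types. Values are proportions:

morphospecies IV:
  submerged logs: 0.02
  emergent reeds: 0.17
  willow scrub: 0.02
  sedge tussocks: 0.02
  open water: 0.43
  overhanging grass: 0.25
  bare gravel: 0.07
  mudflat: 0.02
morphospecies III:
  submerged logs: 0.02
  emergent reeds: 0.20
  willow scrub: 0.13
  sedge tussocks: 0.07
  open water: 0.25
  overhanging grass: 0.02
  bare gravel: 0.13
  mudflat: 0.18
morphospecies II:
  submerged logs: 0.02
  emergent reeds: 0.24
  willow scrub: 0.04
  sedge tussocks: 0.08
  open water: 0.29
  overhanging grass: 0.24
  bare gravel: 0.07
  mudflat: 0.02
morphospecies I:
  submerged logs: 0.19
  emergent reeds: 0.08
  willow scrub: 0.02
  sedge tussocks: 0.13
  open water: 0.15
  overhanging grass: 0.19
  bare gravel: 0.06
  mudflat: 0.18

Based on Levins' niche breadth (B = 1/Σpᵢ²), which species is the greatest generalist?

morphospecies I

Σp_IVᵢ² = 0.02² + 0.17² + 0.02² + 0.02² + 0.43² + 0.25² + 0.07² + 0.02² = 0.0004 + 0.0289 + 0.0004 + 0.0004 + 0.1849 + 0.0625 + 0.0049 + 0.0004 = 0.2828
B_IV = 1 / 0.2828 = 3.5361
Σp_IIIᵢ² = 0.02² + 0.20² + 0.13² + 0.07² + 0.25² + 0.02² + 0.13² + 0.18² = 0.0004 + 0.0400 + 0.0169 + 0.0049 + 0.0625 + 0.0004 + 0.0169 + 0.0324 = 0.1744
B_III = 1 / 0.1744 = 5.7339
Σp_IIᵢ² = 0.02² + 0.24² + 0.04² + 0.08² + 0.29² + 0.24² + 0.07² + 0.02² = 0.0004 + 0.0576 + 0.0016 + 0.0064 + 0.0841 + 0.0576 + 0.0049 + 0.0004 = 0.2130
B_II = 1 / 0.2130 = 4.6948
Σp_Iᵢ² = 0.19² + 0.08² + 0.02² + 0.13² + 0.15² + 0.19² + 0.06² + 0.18² = 0.0361 + 0.0064 + 0.0004 + 0.0169 + 0.0225 + 0.0361 + 0.0036 + 0.0324 = 0.1544
B_I = 1 / 0.1544 = 6.4767
Highest B → broadest niche (most generalist): morphospecies I (B = 6.48).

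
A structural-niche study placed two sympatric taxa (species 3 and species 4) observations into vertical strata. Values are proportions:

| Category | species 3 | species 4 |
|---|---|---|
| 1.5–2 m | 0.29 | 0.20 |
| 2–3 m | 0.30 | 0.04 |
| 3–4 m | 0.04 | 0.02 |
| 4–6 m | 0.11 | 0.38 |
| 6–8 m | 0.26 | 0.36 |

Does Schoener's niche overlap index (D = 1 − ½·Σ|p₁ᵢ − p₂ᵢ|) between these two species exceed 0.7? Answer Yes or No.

Σ|p₁ᵢ − p₂ᵢ| = 0.09 + 0.26 + 0.02 + 0.27 + 0.10 = 0.74
D = 1 − ½ × 0.74 = 1 − 0.370 = 0.6300
D = 0.6300 < 0.7 → No.

No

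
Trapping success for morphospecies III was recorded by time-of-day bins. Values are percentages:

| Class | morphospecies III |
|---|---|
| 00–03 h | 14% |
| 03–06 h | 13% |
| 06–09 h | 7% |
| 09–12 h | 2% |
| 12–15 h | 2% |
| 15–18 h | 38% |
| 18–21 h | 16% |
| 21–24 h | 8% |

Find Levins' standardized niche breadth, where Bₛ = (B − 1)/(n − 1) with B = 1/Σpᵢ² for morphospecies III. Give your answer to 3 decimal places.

0.511

Convert percentages to proportions (divide by 100).
Σpᵢ² = 0.14² + 0.13² + 0.07² + 0.02² + 0.02² + 0.38² + 0.16² + 0.08² = 0.0196 + 0.0169 + 0.0049 + 0.0004 + 0.0004 + 0.1444 + 0.0256 + 0.0064 = 0.2186
B = 1 / 0.2186 = 4.57457
Bₛ = (B − 1)/(n − 1) = (4.57457 − 1)/(8 − 1) = 3.57457/7 = 0.51065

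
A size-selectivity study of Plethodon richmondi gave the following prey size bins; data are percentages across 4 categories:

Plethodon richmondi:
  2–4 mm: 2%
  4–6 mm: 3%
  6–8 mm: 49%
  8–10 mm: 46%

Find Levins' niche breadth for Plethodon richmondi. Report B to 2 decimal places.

Convert percentages to proportions (divide by 100).
Σpᵢ² = 0.02² + 0.03² + 0.49² + 0.46² = 0.0004 + 0.0009 + 0.2401 + 0.2116 = 0.4530
B = 1 / 0.4530 = 2.2075

2.21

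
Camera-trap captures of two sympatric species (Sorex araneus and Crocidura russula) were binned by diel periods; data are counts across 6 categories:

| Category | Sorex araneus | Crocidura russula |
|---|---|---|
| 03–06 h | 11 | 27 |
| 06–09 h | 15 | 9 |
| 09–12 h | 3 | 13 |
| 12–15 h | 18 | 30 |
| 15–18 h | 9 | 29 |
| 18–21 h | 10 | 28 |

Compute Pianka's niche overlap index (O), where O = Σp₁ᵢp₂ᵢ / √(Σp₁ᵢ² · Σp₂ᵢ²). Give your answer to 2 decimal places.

Proportions for Sorex araneus (n=66): 11/66=0.1667, 15/66=0.2273, 3/66=0.0455, 18/66=0.2727, 9/66=0.1364, 10/66=0.1515
Proportions for Crocidura russula (n=136): 27/136=0.1985, 9/136=0.0662, 13/136=0.0956, 30/136=0.2206, 29/136=0.2132, 28/136=0.2059
Σ p₁ᵢp₂ᵢ = 0.033090 + 0.015047 + 0.004350 + 0.060158 + 0.029080 + 0.031194 = 0.172919
Σp_1ᵢ² = 0.1667² + 0.2273² + 0.0455² + 0.2727² + 0.1364² + 0.1515² = 0.027789 + 0.051665 + 0.002070 + 0.074365 + 0.018605 + 0.022952 = 0.197446
Σp_2ᵢ² = 0.1985² + 0.0662² + 0.0956² + 0.2206² + 0.2132² + 0.2059² = 0.039402 + 0.004382 + 0.009139 + 0.048664 + 0.045454 + 0.042395 = 0.189436
O = 0.172919 / √(0.197446 × 0.189436) = 0.172919 / 0.1933995 = 0.8941

0.89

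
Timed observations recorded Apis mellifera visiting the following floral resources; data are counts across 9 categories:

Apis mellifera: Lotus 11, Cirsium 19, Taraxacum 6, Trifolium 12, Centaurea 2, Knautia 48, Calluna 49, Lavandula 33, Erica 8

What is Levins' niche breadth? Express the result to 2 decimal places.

Proportions for Apis mellifera (n=188): 11/188=0.0585, 19/188=0.1011, 6/188=0.0319, 12/188=0.0638, 2/188=0.0106, 48/188=0.2553, 49/188=0.2606, 33/188=0.1755, 8/188=0.0426
Σpᵢ² = 0.0585² + 0.1011² + 0.0319² + 0.0638² + 0.0106² + 0.2553² + 0.2606² + 0.1755² + 0.0426² = 0.003422 + 0.010221 + 0.001018 + 0.004070 + 0.000112 + 0.065178 + 0.067912 + 0.030800 + 0.001815 = 0.184548
B = 1 / 0.184548 = 5.4186

5.42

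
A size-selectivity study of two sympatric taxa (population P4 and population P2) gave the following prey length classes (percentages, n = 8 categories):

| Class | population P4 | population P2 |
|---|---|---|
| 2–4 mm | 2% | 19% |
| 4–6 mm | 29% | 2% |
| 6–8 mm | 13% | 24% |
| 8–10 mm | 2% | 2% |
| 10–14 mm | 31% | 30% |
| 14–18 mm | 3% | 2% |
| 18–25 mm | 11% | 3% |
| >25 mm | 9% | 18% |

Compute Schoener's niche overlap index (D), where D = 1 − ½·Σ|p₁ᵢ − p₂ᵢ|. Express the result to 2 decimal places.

Convert percentages to proportions (divide by 100).
Σ|p₁ᵢ − p₂ᵢ| = 0.17 + 0.27 + 0.11 + 0.00 + 0.01 + 0.01 + 0.08 + 0.09 = 0.74
D = 1 − ½ × 0.74 = 1 − 0.370 = 0.6300

0.63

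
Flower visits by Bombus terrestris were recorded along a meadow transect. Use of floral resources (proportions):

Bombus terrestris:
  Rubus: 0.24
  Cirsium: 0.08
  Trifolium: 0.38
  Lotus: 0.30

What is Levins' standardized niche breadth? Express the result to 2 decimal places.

0.78

Σpᵢ² = 0.24² + 0.08² + 0.38² + 0.30² = 0.0576 + 0.0064 + 0.1444 + 0.0900 = 0.2984
B = 1 / 0.2984 = 3.3512
Bₛ = (B − 1)/(n − 1) = (3.3512 − 1)/(4 − 1) = 2.3512/3 = 0.7837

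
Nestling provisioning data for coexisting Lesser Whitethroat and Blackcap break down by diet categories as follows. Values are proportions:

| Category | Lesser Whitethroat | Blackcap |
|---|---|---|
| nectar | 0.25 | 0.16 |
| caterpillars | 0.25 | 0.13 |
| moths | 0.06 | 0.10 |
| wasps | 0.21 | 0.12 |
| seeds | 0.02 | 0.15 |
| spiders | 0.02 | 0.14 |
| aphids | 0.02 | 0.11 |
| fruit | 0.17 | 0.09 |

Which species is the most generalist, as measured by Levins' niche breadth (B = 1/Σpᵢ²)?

Blackcap

Σp_Whitᵢ² = 0.25² + 0.25² + 0.06² + 0.21² + 0.02² + 0.02² + 0.02² + 0.17² = 0.0625 + 0.0625 + 0.0036 + 0.0441 + 0.0004 + 0.0004 + 0.0004 + 0.0289 = 0.2028
B_Whit = 1 / 0.2028 = 4.9310
Σp_Blacᵢ² = 0.16² + 0.13² + 0.10² + 0.12² + 0.15² + 0.14² + 0.11² + 0.09² = 0.0256 + 0.0169 + 0.0100 + 0.0144 + 0.0225 + 0.0196 + 0.0121 + 0.0081 = 0.1292
B_Blac = 1 / 0.1292 = 7.7399
Highest B → broadest niche (most generalist): Blackcap (B = 7.74).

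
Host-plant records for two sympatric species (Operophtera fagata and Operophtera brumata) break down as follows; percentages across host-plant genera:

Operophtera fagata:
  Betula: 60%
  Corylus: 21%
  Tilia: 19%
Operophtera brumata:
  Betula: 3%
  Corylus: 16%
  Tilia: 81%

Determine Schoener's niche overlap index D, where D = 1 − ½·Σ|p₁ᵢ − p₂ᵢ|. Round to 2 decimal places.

0.38

Convert percentages to proportions (divide by 100).
Σ|p₁ᵢ − p₂ᵢ| = 0.57 + 0.05 + 0.62 = 1.24
D = 1 − ½ × 1.24 = 1 − 0.620 = 0.3800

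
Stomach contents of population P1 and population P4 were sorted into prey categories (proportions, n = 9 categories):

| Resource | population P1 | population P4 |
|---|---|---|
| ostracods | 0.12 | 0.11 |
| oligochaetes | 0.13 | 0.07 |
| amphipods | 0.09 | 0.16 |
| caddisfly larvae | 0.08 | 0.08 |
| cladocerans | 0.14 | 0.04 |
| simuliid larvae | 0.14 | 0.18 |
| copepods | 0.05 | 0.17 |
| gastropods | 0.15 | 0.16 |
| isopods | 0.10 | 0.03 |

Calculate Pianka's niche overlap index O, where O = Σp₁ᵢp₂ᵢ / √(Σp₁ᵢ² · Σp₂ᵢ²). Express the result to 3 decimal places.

0.849

Σ p₁ᵢp₂ᵢ = 0.0132 + 0.0091 + 0.0144 + 0.0064 + 0.0056 + 0.0252 + 0.0085 + 0.0240 + 0.0030 = 0.1094
Σp_1ᵢ² = 0.12² + 0.13² + 0.09² + 0.08² + 0.14² + 0.14² + 0.05² + 0.15² + 0.10² = 0.0144 + 0.0169 + 0.0081 + 0.0064 + 0.0196 + 0.0196 + 0.0025 + 0.0225 + 0.0100 = 0.1200
Σp_2ᵢ² = 0.11² + 0.07² + 0.16² + 0.08² + 0.04² + 0.18² + 0.17² + 0.16² + 0.03² = 0.0121 + 0.0049 + 0.0256 + 0.0064 + 0.0016 + 0.0324 + 0.0289 + 0.0256 + 0.0009 = 0.1384
O = 0.1094 / √(0.1200 × 0.1384) = 0.1094 / 0.128872 = 0.84890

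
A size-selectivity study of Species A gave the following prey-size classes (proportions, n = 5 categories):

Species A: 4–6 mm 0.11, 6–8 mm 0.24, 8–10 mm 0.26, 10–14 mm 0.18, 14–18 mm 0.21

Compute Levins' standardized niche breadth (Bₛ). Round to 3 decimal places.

0.919

Σpᵢ² = 0.11² + 0.24² + 0.26² + 0.18² + 0.21² = 0.0121 + 0.0576 + 0.0676 + 0.0324 + 0.0441 = 0.2138
B = 1 / 0.2138 = 4.67727
Bₛ = (B − 1)/(n − 1) = (4.67727 − 1)/(5 − 1) = 3.67727/4 = 0.91932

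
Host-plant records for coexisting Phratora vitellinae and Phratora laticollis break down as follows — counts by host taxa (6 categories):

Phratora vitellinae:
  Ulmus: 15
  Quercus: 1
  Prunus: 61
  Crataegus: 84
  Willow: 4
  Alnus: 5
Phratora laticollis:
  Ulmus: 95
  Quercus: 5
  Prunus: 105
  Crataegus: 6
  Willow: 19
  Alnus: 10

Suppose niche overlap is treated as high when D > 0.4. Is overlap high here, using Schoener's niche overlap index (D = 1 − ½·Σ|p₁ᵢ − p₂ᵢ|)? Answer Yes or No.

Yes

Proportions for Phratora vitellinae (n=170): 15/170=0.0882, 1/170=0.0059, 61/170=0.3588, 84/170=0.4941, 4/170=0.0235, 5/170=0.0294
Proportions for Phratora laticollis (n=240): 95/240=0.3958, 5/240=0.0208, 105/240=0.4375, 6/240=0.0250, 19/240=0.0792, 10/240=0.0417
Σ|p₁ᵢ − p₂ᵢ| = 0.3076 + 0.0149 + 0.0787 + 0.4691 + 0.0557 + 0.0123 = 0.9383
D = 1 − ½ × 0.9383 = 1 − 0.46915 = 0.53085
D = 0.53085 > 0.4 → Yes.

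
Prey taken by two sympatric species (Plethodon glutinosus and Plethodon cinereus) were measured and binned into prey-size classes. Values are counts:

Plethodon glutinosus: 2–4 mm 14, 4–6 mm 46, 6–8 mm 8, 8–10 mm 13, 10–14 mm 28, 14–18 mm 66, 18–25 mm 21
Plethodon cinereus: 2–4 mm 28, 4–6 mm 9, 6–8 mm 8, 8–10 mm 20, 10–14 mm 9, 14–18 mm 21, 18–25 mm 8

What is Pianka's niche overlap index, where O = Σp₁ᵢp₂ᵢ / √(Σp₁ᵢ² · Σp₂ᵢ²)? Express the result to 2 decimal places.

Proportions for Plethodon glutinosus (n=196): 14/196=0.0714, 46/196=0.2347, 8/196=0.0408, 13/196=0.0663, 28/196=0.1429, 66/196=0.3367, 21/196=0.1071
Proportions for Plethodon cinereus (n=103): 28/103=0.2718, 9/103=0.0874, 8/103=0.0777, 20/103=0.1942, 9/103=0.0874, 21/103=0.2039, 8/103=0.0777
Σ p₁ᵢp₂ᵢ = 0.019407 + 0.020513 + 0.003170 + 0.012875 + 0.012489 + 0.068653 + 0.008322 = 0.145429
Σp_1ᵢ² = 0.0714² + 0.2347² + 0.0408² + 0.0663² + 0.1429² + 0.3367² + 0.1071² = 0.005098 + 0.055084 + 0.001665 + 0.004396 + 0.020420 + 0.113367 + 0.011470 = 0.211500
Σp_2ᵢ² = 0.2718² + 0.0874² + 0.0777² + 0.1942² + 0.0874² + 0.2039² + 0.0777² = 0.073875 + 0.007639 + 0.006037 + 0.037714 + 0.007639 + 0.041575 + 0.006037 = 0.180516
O = 0.145429 / √(0.211500 × 0.180516) = 0.145429 / 0.1953948 = 0.7443

0.74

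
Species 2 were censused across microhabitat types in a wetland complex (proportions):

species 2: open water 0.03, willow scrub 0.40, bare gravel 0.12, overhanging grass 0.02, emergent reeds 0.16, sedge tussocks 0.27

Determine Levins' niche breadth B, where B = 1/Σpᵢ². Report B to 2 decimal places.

Σpᵢ² = 0.03² + 0.40² + 0.12² + 0.02² + 0.16² + 0.27² = 0.0009 + 0.1600 + 0.0144 + 0.0004 + 0.0256 + 0.0729 = 0.2742
B = 1 / 0.2742 = 3.6470

3.65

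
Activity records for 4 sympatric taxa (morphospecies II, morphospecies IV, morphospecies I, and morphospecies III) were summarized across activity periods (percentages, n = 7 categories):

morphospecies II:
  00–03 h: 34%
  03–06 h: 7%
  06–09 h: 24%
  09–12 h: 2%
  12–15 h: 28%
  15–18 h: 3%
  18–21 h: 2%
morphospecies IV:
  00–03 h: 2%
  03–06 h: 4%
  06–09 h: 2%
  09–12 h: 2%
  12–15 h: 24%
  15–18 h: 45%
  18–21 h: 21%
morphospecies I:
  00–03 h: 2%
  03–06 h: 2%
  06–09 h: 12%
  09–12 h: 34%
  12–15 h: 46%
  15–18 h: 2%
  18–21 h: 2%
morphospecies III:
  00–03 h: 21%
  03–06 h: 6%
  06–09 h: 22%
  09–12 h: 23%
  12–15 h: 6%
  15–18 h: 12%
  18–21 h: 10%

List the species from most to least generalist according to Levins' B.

morphospecies III > morphospecies II > morphospecies IV > morphospecies I

Convert percentages to proportions (divide by 100).
Σp_IIᵢ² = 0.34² + 0.07² + 0.24² + 0.02² + 0.28² + 0.03² + 0.02² = 0.1156 + 0.0049 + 0.0576 + 0.0004 + 0.0784 + 0.0009 + 0.0004 = 0.2582
B_II = 1 / 0.2582 = 3.8730
Σp_IVᵢ² = 0.02² + 0.04² + 0.02² + 0.02² + 0.24² + 0.45² + 0.21² = 0.0004 + 0.0016 + 0.0004 + 0.0004 + 0.0576 + 0.2025 + 0.0441 = 0.3070
B_IV = 1 / 0.3070 = 3.2573
Σp_Iᵢ² = 0.02² + 0.02² + 0.12² + 0.34² + 0.46² + 0.02² + 0.02² = 0.0004 + 0.0004 + 0.0144 + 0.1156 + 0.2116 + 0.0004 + 0.0004 = 0.3432
B_I = 1 / 0.3432 = 2.9138
Σp_IIIᵢ² = 0.21² + 0.06² + 0.22² + 0.23² + 0.06² + 0.12² + 0.10² = 0.0441 + 0.0036 + 0.0484 + 0.0529 + 0.0036 + 0.0144 + 0.0100 = 0.1770
B_III = 1 / 0.1770 = 5.6497
Ranking by B (broadest → narrowest): morphospecies III (5.65) > morphospecies II (3.87) > morphospecies IV (3.26) > morphospecies I (2.91)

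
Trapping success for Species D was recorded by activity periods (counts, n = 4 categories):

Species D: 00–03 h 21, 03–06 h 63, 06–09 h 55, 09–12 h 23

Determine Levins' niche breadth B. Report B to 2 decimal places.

3.30

Proportions for Species D (n=162): 21/162=0.1296, 63/162=0.3889, 55/162=0.3395, 23/162=0.1420
Σpᵢ² = 0.1296² + 0.3889² + 0.3395² + 0.1420² = 0.016796 + 0.151243 + 0.115260 + 0.020164 = 0.303463
B = 1 / 0.303463 = 3.2953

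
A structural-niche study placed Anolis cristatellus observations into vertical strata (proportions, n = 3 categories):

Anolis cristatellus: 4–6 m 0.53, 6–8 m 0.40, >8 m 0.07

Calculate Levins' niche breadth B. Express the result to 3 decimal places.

Σpᵢ² = 0.53² + 0.40² + 0.07² = 0.2809 + 0.1600 + 0.0049 = 0.4458
B = 1 / 0.4458 = 2.24316

2.243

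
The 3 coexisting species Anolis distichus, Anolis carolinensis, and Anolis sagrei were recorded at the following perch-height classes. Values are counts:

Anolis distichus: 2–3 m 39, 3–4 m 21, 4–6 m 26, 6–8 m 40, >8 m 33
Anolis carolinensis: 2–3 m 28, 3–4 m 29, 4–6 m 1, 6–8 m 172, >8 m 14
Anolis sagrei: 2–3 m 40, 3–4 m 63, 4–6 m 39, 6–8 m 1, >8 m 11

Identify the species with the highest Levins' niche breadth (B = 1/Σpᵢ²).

Proportions for Anolis distichus (n=159): 39/159=0.2453, 21/159=0.1321, 26/159=0.1635, 40/159=0.2516, 33/159=0.2075
Proportions for Anolis carolinensis (n=244): 28/244=0.1148, 29/244=0.1189, 1/244=0.0041, 172/244=0.7049, 14/244=0.0574
Proportions for Anolis sagrei (n=154): 40/154=0.2597, 63/154=0.4091, 39/154=0.2532, 1/154=0.0065, 11/154=0.0714
Σp_distᵢ² = 0.2453² + 0.1321² + 0.1635² + 0.2516² + 0.2075² = 0.060172 + 0.017450 + 0.026732 + 0.063303 + 0.043056 = 0.210713
B_dist = 1 / 0.210713 = 4.7458
Σp_caroᵢ² = 0.1148² + 0.1189² + 0.0041² + 0.7049² + 0.0574² = 0.013179 + 0.014137 + 0.000017 + 0.496884 + 0.003295 = 0.527512
B_caro = 1 / 0.527512 = 1.8957
Σp_sagrᵢ² = 0.2597² + 0.4091² + 0.2532² + 0.0065² + 0.0714² = 0.067444 + 0.167363 + 0.064110 + 0.000042 + 0.005098 = 0.304057
B_sagr = 1 / 0.304057 = 3.2889
Highest B → broadest niche (most generalist): Anolis distichus (B = 4.75).

Anolis distichus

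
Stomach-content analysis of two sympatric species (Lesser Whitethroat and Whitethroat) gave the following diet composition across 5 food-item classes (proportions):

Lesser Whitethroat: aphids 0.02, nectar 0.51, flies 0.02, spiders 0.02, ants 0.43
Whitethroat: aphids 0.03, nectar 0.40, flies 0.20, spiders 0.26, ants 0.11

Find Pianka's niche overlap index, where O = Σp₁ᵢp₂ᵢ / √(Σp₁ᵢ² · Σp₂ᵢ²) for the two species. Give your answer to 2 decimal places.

Σ p₁ᵢp₂ᵢ = 0.0006 + 0.2040 + 0.0040 + 0.0052 + 0.0473 = 0.2611
Σp_1ᵢ² = 0.02² + 0.51² + 0.02² + 0.02² + 0.43² = 0.0004 + 0.2601 + 0.0004 + 0.0004 + 0.1849 = 0.4462
Σp_2ᵢ² = 0.03² + 0.40² + 0.20² + 0.26² + 0.11² = 0.0009 + 0.1600 + 0.0400 + 0.0676 + 0.0121 = 0.2806
O = 0.2611 / √(0.4462 × 0.2806) = 0.2611 / 0.35384 = 0.7379

0.74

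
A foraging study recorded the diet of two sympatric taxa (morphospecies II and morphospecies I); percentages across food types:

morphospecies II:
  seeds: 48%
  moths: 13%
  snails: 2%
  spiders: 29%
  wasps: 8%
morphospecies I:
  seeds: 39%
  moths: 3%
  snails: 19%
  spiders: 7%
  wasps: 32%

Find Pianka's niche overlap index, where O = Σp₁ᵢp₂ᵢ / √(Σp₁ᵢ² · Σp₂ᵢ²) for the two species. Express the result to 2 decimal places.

0.76

Convert percentages to proportions (divide by 100).
Σ p₁ᵢp₂ᵢ = 0.1872 + 0.0039 + 0.0038 + 0.0203 + 0.0256 = 0.2408
Σp_1ᵢ² = 0.48² + 0.13² + 0.02² + 0.29² + 0.08² = 0.2304 + 0.0169 + 0.0004 + 0.0841 + 0.0064 = 0.3382
Σp_2ᵢ² = 0.39² + 0.03² + 0.19² + 0.07² + 0.32² = 0.1521 + 0.0009 + 0.0361 + 0.0049 + 0.1024 = 0.2964
O = 0.2408 / √(0.3382 × 0.2964) = 0.2408 / 0.31661 = 0.7606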